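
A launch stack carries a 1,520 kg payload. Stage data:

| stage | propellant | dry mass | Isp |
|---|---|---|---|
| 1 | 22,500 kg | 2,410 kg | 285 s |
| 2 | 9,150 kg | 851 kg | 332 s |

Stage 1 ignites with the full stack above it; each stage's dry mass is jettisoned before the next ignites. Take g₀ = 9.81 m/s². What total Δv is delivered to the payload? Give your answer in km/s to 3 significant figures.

Ignition mass of stage 1 = 22,500+2,410 + 9,150+851 + 1,520 = 36,431 kg.
Stage 1: m₀ = 36,431 kg, m_f = 36,431 − 22,500 = 13,931 kg; Δv = 285×9.81×ln(2.615) = 2795.9×0.9613 ≈ 2688 m/s.
Stage 2: m₀ = 11,521 kg, m_f = 11,521 − 9,150 = 2,371 kg; Δv = 332×9.81×ln(4.859) = 3256.9×1.5809 ≈ 5149 m/s.
Total Δv = 2688 + 5149 = 7837 m/s.

Δv ≈ 7.84 km/s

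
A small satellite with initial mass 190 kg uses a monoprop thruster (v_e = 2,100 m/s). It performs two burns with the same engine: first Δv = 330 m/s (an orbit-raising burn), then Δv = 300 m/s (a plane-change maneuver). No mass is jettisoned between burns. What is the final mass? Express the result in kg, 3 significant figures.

After the first burn: m = 190 × exp(−330/2100.0) = 190 × 0.85458 = 162.37 kg.
After the second burn: m = 162.37 × exp(−300/2100.0) = 162.37 × 0.86688 = 140.755 kg.

final mass ≈ 141 kg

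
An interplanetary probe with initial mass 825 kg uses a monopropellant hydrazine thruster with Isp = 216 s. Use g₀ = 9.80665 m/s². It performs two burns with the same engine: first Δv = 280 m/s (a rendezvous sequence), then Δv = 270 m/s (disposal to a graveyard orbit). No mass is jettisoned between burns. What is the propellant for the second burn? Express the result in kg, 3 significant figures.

propellant for the second burn ≈ 86.5 kg

v_e = Isp · g₀ = 216 × 9.80665 = 2118.2 m/s.
After the first burn: m = 825 × exp(−280/2118.2) = 825 × 0.87618 = 722.849 kg.
After the second burn: m = 722.849 × exp(−270/2118.2) = 722.849 × 0.88032 = 636.338 kg.
Second-burn propellant = 722.849 − 636.338 = 86.511 kg.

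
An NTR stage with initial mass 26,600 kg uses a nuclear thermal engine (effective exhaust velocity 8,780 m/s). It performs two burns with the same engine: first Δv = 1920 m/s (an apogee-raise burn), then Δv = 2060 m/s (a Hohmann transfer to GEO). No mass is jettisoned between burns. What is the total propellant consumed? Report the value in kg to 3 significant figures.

After the first burn: m = 26600 × exp(−1920/8780.0) = 26600 × 0.80358 = 21,375.2 kg.
After the second burn: m = 21,375.2 × exp(−2060/8780.0) = 21,375.2 × 0.79087 = 16,905 kg.
Total propellant = m₀ − m_final = 26600 − 16,905 = 9,695 kg.

total propellant consumed ≈ 9700 kg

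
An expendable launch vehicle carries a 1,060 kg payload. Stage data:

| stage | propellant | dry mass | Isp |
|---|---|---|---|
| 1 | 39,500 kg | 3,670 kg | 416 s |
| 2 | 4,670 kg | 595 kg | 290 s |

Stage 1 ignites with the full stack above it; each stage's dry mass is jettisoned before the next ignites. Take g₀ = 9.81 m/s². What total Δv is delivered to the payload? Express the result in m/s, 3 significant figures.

Δv ≈ 10300 m/s

Ignition mass of stage 1 = 39,500+3,670 + 4,670+595 + 1,060 = 49,495 kg.
Stage 1: m₀ = 49,495 kg, m_f = 49,495 − 39,500 = 9,995 kg; Δv = 416×9.81×ln(4.952) = 4081.0×1.5998 ≈ 6529 m/s.
Stage 2: m₀ = 6,325 kg, m_f = 6,325 − 4,670 = 1,655 kg; Δv = 290×9.81×ln(3.822) = 2844.9×1.3407 ≈ 3814 m/s.
Total Δv = 6529 + 3814 = 10343 m/s.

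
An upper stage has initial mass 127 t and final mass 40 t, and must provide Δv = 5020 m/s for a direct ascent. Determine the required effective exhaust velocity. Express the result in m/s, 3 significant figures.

ln(m₀/m_f) = ln(127000/40000) = ln(3.175) = 1.1553.
v_e = Δv / ln(m₀/m_f) = 5020 / 1.1553 = 4345.2 m/s.

v_e ≈ 4350 m/s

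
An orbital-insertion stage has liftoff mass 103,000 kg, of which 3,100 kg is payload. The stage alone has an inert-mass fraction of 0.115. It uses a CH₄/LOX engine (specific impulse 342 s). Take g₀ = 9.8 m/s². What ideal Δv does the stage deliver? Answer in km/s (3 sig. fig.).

Δv ≈ 6.55 km/s

Stage wet mass = m₀ − payload = 103,000 − 3,100 = 99,900 kg.
Stage dry mass = ε × stage wet mass = 0.115 × 99,900 = 11,488.5 kg.
Burnout mass m_f = stage dry + payload = 11,488.5 + 3,100 = 14,588.5 kg.
v_e = Isp · g₀ = 342 × 9.8 = 3351.6 m/s.
Δv = v_e · ln(103,000/14,588.5) = 3351.6 × ln(7.06) = 3351.6 × 1.9545 ≈ 6551 m/s.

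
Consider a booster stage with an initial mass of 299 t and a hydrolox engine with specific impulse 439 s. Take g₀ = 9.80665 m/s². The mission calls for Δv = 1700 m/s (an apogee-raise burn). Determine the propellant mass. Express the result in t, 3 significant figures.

v_e = Isp · g₀ = 439 × 9.80665 = 4305.1 m/s.
By the Tsiolkovsky rocket equation, m₀/m_f = exp(Δv / v_e) = exp(1700 / 4305.1) = exp(0.3949) = 1.4842.
m_f = 299 / 1.4842 = 201.455 t, so propellant = m₀ − m_f = 299 − 201.455 = 97.545 t.

propellant mass ≈ 97.5 t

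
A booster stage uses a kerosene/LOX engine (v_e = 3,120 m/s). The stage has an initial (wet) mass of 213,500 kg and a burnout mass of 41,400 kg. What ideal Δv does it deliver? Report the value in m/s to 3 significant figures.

Δv ≈ 5120 m/s

By the Tsiolkovsky rocket equation, Δv = v_e · ln(m₀/m_f) = 3120.0 × ln(5.157) = 3120.0 × 1.6404 ≈ 5117.9 m/s.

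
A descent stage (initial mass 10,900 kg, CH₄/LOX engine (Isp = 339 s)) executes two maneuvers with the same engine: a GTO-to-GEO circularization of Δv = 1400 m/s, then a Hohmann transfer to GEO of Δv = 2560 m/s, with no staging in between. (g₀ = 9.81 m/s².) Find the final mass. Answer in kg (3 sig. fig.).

v_e = Isp · g₀ = 339 × 9.81 = 3325.6 m/s.
After the first burn: m = 10900 × exp(−1400/3325.6) = 10900 × 0.65640 = 7,154.76 kg.
After the second burn: m = 7,154.76 × exp(−2560/3325.6) = 7,154.76 × 0.46311 = 3,313.44 kg.

final mass ≈ 3310 kg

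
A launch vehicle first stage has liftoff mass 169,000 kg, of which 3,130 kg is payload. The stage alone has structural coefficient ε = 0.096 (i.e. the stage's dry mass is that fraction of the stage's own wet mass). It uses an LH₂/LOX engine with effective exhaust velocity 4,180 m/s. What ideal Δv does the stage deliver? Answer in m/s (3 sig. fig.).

Stage wet mass = m₀ − payload = 169,000 − 3,130 = 165,870 kg.
Stage dry mass = ε × stage wet mass = 0.096 × 165,870 = 15,923.5 kg.
Burnout mass m_f = stage dry + payload = 15,923.5 + 3,130 = 19,053.5 kg.
Using Δv = v_e ln(m₀/m_f): Δv = v_e · ln(169,000/19,053.5) = 4180.0 × ln(8.87) = 4180.0 × 2.1826 ≈ 9123 m/s.

Δv ≈ 9120 m/s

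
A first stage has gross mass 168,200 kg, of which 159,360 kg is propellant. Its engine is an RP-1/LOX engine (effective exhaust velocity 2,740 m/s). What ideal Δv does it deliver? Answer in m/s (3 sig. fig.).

m_f = m₀ − m_prop = 168,200 − 159,360 = 8,840 kg.
From the ideal rocket equation, Δv = v_e · ln(m₀/m_f) = 2740.0 × ln(19.03) = 2740.0 × 2.9459 ≈ 8071.7 m/s.

Δv ≈ 8070 m/s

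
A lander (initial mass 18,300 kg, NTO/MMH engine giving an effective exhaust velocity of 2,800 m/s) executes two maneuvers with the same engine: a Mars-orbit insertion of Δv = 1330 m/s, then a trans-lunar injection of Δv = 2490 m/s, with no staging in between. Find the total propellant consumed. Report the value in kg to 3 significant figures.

After the first burn: m = 18300 × exp(−1330/2800.0) = 18300 × 0.62189 = 11,380.6 kg.
After the second burn: m = 11,380.6 × exp(−2490/2800.0) = 11,380.6 × 0.41095 = 4,676.86 kg.
Total propellant = m₀ − m_final = 18300 − 4,676.86 = 13,623.14 kg.

total propellant consumed ≈ 13600 kg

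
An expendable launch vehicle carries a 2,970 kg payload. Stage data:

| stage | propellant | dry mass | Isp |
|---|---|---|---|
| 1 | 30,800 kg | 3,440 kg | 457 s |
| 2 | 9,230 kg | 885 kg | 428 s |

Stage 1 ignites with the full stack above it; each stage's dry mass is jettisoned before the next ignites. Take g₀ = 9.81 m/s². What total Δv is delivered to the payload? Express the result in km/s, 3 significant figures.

Δv ≈ 9.85 km/s

Ignition mass of stage 1 = 30,800+3,440 + 9,230+885 + 2,970 = 47,325 kg.
Stage 1: m₀ = 47,325 kg, m_f = 47,325 − 30,800 = 16,525 kg; Δv = 457×9.81×ln(2.864) = 4483.2×1.0522 ≈ 4717 m/s.
Stage 2: m₀ = 13,085 kg, m_f = 13,085 − 9,230 = 3,855 kg; Δv = 428×9.81×ln(3.394) = 4198.7×1.2221 ≈ 5131 m/s.
Total Δv = 4717 + 5131 = 9848 m/s.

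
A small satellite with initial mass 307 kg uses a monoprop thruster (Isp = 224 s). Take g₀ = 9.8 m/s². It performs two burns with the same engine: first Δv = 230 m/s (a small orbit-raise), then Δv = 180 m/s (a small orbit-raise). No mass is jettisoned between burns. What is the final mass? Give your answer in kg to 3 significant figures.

v_e = Isp · g₀ = 224 × 9.8 = 2195.2 m/s.
After the first burn: m = 307 × exp(−230/2195.2) = 307 × 0.90053 = 276.463 kg.
After the second burn: m = 276.463 × exp(−180/2195.2) = 276.463 × 0.92127 = 254.697 kg.

final mass ≈ 255 kg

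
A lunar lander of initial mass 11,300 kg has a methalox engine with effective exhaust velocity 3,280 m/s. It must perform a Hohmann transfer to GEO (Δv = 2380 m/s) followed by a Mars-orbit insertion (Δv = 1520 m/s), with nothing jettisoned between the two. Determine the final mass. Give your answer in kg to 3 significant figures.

final mass ≈ 3440 kg

After the first burn: m = 11300 × exp(−2380/3280.0) = 11300 × 0.48403 = 5,469.54 kg.
After the second burn: m = 5,469.54 × exp(−1520/3280.0) = 5,469.54 × 0.62913 = 3,441.05 kg.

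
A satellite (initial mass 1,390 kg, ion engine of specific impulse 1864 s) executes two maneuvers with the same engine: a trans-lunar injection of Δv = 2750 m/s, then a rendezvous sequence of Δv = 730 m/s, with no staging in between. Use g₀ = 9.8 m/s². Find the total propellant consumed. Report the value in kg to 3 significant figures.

v_e = Isp · g₀ = 1864 × 9.8 = 18267.2 m/s.
After the first burn: m = 1390 × exp(−2750/18267.2) = 1390 × 0.86024 = 1,195.73 kg.
After the second burn: m = 1,195.73 × exp(−730/18267.2) = 1,195.73 × 0.96083 = 1,148.89 kg.
Total propellant = m₀ − m_final = 1390 − 1,148.89 = 241.11 kg.

total propellant consumed ≈ 241 kg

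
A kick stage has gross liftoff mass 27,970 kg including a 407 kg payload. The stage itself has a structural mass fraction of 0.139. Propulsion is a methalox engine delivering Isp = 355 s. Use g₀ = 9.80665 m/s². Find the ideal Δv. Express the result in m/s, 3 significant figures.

Δv ≈ 6570 m/s

Stage wet mass = m₀ − payload = 27,970 − 407 = 27,563 kg.
Stage dry mass = ε × stage wet mass = 0.139 × 27,563 = 3,831.26 kg.
Burnout mass m_f = stage dry + payload = 3,831.26 + 407 = 4,238.26 kg.
v_e = Isp · g₀ = 355 × 9.80665 = 3481.4 m/s.
Δv = v_e · ln(27,970/4,238.26) = 3481.4 × ln(6.599) = 3481.4 × 1.8870 ≈ 6569 m/s.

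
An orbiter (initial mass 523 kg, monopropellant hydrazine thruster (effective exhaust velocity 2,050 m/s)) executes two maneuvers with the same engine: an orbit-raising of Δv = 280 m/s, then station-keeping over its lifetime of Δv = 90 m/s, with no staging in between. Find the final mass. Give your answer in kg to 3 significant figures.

final mass ≈ 437 kg

After the first burn: m = 523 × exp(−280/2050.0) = 523 × 0.87233 = 456.229 kg.
After the second burn: m = 456.229 × exp(−90/2050.0) = 456.229 × 0.95705 = 436.634 kg.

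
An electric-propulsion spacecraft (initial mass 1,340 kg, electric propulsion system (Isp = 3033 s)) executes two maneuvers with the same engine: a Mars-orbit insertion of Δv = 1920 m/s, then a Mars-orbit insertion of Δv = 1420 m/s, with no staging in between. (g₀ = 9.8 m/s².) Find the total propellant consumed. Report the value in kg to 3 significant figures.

total propellant consumed ≈ 142 kg

v_e = Isp · g₀ = 3033 × 9.8 = 29723.4 m/s.
After the first burn: m = 1340 × exp(−1920/29723.4) = 1340 × 0.93745 = 1,256.18 kg.
After the second burn: m = 1,256.18 × exp(−1420/29723.4) = 1,256.18 × 0.95335 = 1,197.58 kg.
Total propellant = m₀ − m_final = 1340 − 1,197.58 = 142.42 kg.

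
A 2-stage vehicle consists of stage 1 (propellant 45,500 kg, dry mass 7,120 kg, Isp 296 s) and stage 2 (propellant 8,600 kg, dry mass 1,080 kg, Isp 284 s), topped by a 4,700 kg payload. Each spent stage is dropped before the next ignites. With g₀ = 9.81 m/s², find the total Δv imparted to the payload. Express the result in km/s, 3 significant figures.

Ignition mass of stage 1 = 45,500+7,120 + 8,600+1,080 + 4,700 = 67,000 kg.
Stage 1: m₀ = 67,000 kg, m_f = 67,000 − 45,500 = 21,500 kg; Δv = 296×9.81×ln(3.116) = 2903.8×1.1366 ≈ 3301 m/s.
Stage 2: m₀ = 14,380 kg, m_f = 14,380 − 8,600 = 5,780 kg; Δv = 284×9.81×ln(2.488) = 2786.0×0.9114 ≈ 2539 m/s.
Total Δv = 3301 + 2539 = 5840 m/s.

Δv ≈ 5.84 km/s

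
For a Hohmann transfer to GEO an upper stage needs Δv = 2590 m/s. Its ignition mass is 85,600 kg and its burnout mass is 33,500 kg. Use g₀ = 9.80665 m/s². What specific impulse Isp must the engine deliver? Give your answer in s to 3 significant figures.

Isp ≈ 282 s

ln(m₀/m_f) = ln(85600/33500) = ln(2.555) = 0.9381.
Using Δv = v_e ln(m₀/m_f): v_e = Δv / ln(m₀/m_f) = 2590 / 0.9381 = 2760.8 m/s.
Isp = v_e / g₀ = 2760.8 / 9.80665 = 281.5 s.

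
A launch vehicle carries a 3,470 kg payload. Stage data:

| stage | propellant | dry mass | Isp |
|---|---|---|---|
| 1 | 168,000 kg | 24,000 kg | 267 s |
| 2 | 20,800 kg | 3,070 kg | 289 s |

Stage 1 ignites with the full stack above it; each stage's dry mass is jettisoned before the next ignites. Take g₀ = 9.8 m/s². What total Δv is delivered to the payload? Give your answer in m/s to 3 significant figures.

Ignition mass of stage 1 = 168,000+24,000 + 20,800+3,070 + 3,470 = 219,340 kg.
Stage 1: m₀ = 219,340 kg, m_f = 219,340 − 168,000 = 51,340 kg; Δv = 267×9.8×ln(4.272) = 2616.6×1.4522 ≈ 3800 m/s.
Stage 2: m₀ = 27,340 kg, m_f = 27,340 − 20,800 = 6,540 kg; Δv = 289×9.8×ln(4.18) = 2832.2×1.4304 ≈ 4051 m/s.
Total Δv = 3800 + 4051 = 7851 m/s.

Δv ≈ 7850 m/s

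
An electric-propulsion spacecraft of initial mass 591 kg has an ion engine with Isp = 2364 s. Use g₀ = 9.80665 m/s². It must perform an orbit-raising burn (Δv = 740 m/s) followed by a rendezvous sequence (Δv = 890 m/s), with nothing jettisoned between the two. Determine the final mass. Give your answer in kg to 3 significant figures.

final mass ≈ 551 kg

v_e = Isp · g₀ = 2364 × 9.80665 = 23182.9 m/s.
After the first burn: m = 591 × exp(−740/23182.9) = 591 × 0.96858 = 572.431 kg.
After the second burn: m = 572.431 × exp(−890/23182.9) = 572.431 × 0.96234 = 550.873 kg.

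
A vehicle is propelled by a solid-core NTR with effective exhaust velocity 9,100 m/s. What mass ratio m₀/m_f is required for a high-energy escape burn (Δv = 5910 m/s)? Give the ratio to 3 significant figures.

mass ratio ≈ 1.91

By the Tsiolkovsky rocket equation, m₀/m_f = exp(Δv / v_e) = exp(5910 / 9100.0) = exp(0.6495) = 1.9145.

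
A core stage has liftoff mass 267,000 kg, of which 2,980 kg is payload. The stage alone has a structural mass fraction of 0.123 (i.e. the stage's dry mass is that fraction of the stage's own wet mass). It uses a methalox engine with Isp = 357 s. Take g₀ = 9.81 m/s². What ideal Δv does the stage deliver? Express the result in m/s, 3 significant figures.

Stage wet mass = m₀ − payload = 267,000 − 2,980 = 264,020 kg.
Stage dry mass = ε × stage wet mass = 0.123 × 264,020 = 32,474.5 kg.
Burnout mass m_f = stage dry + payload = 32,474.5 + 2,980 = 35,454.5 kg.
v_e = Isp · g₀ = 357 × 9.81 = 3502.2 m/s.
By the Tsiolkovsky rocket equation, Δv = v_e · ln(267,000/35,454.5) = 3502.2 × ln(7.531) = 3502.2 × 2.0190 ≈ 7071 m/s.

Δv ≈ 7070 m/s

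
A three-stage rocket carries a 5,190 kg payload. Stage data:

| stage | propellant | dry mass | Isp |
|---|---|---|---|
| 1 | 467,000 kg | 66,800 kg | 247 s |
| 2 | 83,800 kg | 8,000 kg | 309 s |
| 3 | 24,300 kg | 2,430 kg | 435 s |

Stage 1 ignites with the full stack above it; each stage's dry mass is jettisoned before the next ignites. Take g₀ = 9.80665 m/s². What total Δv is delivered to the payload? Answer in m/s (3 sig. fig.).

Δv ≈ 12500 m/s

Ignition mass of stage 1 = 467,000+66,800 + 83,800+8,000 + 24,300+2,430 + 5,190 = 657,520 kg.
Stage 1: m₀ = 657,520 kg, m_f = 657,520 − 467,000 = 190,520 kg; Δv = 247×9.80665×ln(3.451) = 2422.2×1.2387 ≈ 3000 m/s.
Stage 2: m₀ = 123,720 kg, m_f = 123,720 − 83,800 = 39,920 kg; Δv = 309×9.80665×ln(3.099) = 3030.3×1.1311 ≈ 3428 m/s.
Stage 3: m₀ = 31,920 kg, m_f = 31,920 − 24,300 = 7,620 kg; Δv = 435×9.80665×ln(4.189) = 4265.9×1.4325 ≈ 6111 m/s.
Total Δv = 3000 + 3428 + 6111 = 12539 m/s.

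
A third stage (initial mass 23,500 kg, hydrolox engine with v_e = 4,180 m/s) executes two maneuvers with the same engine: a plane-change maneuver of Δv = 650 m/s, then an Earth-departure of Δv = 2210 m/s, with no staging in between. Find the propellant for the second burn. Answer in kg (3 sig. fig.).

propellant for the second burn ≈ 8260 kg

After the first burn: m = 23500 × exp(−650/4180.0) = 23500 × 0.85599 = 20,115.8 kg.
After the second burn: m = 20,115.8 × exp(−2210/4180.0) = 20,115.8 × 0.58937 = 11,855.6 kg.
Second-burn propellant = 20,115.8 − 11,855.6 = 8,260.2 kg.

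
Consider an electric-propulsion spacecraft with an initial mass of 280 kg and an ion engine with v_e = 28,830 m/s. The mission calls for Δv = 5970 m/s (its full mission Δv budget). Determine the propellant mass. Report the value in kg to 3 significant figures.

propellant mass ≈ 52.4 kg

m₀/m_f = exp(Δv / v_e) = exp(5970 / 28830.0) = exp(0.2071) = 1.2301.
m_f = 280 / 1.2301 = 227.624 kg, so propellant = m₀ − m_f = 280 − 227.624 = 52.376 kg.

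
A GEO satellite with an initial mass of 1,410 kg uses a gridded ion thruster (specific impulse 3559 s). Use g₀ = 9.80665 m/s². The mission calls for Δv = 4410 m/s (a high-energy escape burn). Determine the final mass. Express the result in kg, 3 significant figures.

final mass ≈ 1240 kg

v_e = Isp · g₀ = 3559 × 9.80665 = 34901.9 m/s.
Using Δv = v_e ln(m₀/m_f): m₀/m_f = exp(Δv / v_e) = exp(4410 / 34901.9) = exp(0.1264) = 1.1347.
m_f = m₀ / 1.1347 = 1,410 / 1.1347 = 1,242.62 kg.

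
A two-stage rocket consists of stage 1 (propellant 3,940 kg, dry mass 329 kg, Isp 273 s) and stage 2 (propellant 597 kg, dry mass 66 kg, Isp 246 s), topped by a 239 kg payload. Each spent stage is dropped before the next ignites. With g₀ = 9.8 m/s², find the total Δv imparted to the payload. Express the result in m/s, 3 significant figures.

Ignition mass of stage 1 = 3,940+329 + 597+66 + 239 = 5,171 kg.
Stage 1: m₀ = 5,171 kg, m_f = 5,171 − 3,940 = 1,231 kg; Δv = 273×9.8×ln(4.201) = 2675.4×1.4352 ≈ 3840 m/s.
Stage 2: m₀ = 902 kg, m_f = 902 − 597 = 305 kg; Δv = 246×9.8×ln(2.957) = 2410.8×1.0843 ≈ 2614 m/s.
Total Δv = 3840 + 2614 = 6454 m/s.

Δv ≈ 6450 m/s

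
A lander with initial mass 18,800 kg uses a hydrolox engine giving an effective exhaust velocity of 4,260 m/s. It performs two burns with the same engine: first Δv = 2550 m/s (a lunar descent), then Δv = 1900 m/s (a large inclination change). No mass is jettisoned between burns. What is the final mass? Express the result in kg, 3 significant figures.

final mass ≈ 6610 kg

After the first burn: m = 18800 × exp(−2550/4260.0) = 18800 × 0.54959 = 10,332.3 kg.
After the second burn: m = 10,332.3 × exp(−1900/4260.0) = 10,332.3 × 0.64018 = 6,614.53 kg.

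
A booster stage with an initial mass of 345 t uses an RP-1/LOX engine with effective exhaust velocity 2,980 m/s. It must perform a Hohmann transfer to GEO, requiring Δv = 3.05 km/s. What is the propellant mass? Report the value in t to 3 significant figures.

Rocket equation: m₀/m_f = exp(Δv / v_e) = exp(3050 / 2980.0) = exp(1.0235) = 2.7829.
m_f = 345 / 2.7829 = 123.971 t, so propellant = m₀ − m_f = 345 − 123.971 = 221.029 t.

propellant mass ≈ 221 t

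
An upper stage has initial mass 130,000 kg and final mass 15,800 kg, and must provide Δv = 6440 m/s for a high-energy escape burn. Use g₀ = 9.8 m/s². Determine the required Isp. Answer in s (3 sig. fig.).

ln(m₀/m_f) = ln(130000/15800) = ln(8.228) = 2.1075.
By the Tsiolkovsky rocket equation, v_e = Δv / ln(m₀/m_f) = 6440 / 2.1075 = 3055.7 m/s.
Isp = v_e / g₀ = 3055.7 / 9.8 = 311.8 s.

Isp ≈ 312 s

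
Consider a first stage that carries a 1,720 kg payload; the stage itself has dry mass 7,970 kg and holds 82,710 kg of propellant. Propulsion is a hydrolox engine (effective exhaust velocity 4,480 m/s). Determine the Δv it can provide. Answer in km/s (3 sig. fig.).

m₀ = payload + dry + propellant = 1,720 + 7,970 + 82,710 = 92,400 kg.
m_f = payload + dry = 1,720 + 7,970 = 9,690 kg.
Δv = v_e · ln(m₀/m_f) = 4480.0 × ln(9.536) = 4480.0 × 2.2550 ≈ 10102.5 m/s.

Δv ≈ 10.1 km/s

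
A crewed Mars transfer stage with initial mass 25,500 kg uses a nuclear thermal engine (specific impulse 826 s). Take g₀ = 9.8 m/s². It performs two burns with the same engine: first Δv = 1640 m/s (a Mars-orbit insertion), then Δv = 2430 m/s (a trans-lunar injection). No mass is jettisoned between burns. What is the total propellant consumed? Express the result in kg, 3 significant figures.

total propellant consumed ≈ 10100 kg

v_e = Isp · g₀ = 826 × 9.8 = 8094.8 m/s.
After the first burn: m = 25500 × exp(−1640/8094.8) = 25500 × 0.81661 = 20,823.6 kg.
After the second burn: m = 20,823.6 × exp(−2430/8094.8) = 20,823.6 × 0.74068 = 15,423.6 kg.
Total propellant = m₀ − m_final = 25500 − 15,423.6 = 10,076.4 kg.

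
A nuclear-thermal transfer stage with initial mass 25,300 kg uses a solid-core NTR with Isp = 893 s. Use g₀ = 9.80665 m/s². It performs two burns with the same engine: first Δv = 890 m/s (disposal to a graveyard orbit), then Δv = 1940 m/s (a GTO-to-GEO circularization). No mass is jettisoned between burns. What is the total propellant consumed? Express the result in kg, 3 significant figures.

total propellant consumed ≈ 6990 kg

v_e = Isp · g₀ = 893 × 9.80665 = 8757.3 m/s.
After the first burn: m = 25300 × exp(−890/8757.3) = 25300 × 0.90336 = 22,855 kg.
After the second burn: m = 22,855 × exp(−1940/8757.3) = 22,855 × 0.80129 = 18,313.5 kg.
Total propellant = m₀ − m_final = 25300 − 18,313.5 = 6,986.5 kg.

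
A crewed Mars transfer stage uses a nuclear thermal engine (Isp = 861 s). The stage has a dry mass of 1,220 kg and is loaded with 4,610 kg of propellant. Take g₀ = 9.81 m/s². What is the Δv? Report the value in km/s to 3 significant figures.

Δv ≈ 13.2 km/s

v_e = Isp · g₀ = 861 × 9.81 = 8446.4 m/s.
m₀ = m_dry + m_prop = 1,220 + 4,610 = 5,830 kg.
Δv = v_e · ln(m₀/m_f) = 8446.4 × ln(4.779) = 8446.4 × 1.5642 ≈ 13211.6 m/s.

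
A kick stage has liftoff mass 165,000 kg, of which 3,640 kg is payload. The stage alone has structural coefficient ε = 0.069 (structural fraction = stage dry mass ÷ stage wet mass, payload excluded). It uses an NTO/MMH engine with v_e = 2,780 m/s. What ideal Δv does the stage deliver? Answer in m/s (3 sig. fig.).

Stage wet mass = m₀ − payload = 165,000 − 3,640 = 161,360 kg.
Stage dry mass = ε × stage wet mass = 0.069 × 161,360 = 11,133.8 kg.
Burnout mass m_f = stage dry + payload = 11,133.8 + 3,640 = 14,773.8 kg.
By the Tsiolkovsky rocket equation, Δv = v_e · ln(165,000/14,773.8) = 2780.0 × ln(11.17) = 2780.0 × 2.4131 ≈ 6708 m/s.

Δv ≈ 6710 m/s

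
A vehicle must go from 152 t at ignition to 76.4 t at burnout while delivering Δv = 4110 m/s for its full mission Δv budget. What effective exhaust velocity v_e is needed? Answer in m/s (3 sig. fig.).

v_e ≈ 5970 m/s

ln(m₀/m_f) = ln(152000/76400) = ln(1.99) = 0.6879.
Rocket equation: v_e = Δv / ln(m₀/m_f) = 4110 / 0.6879 = 5974.7 m/s.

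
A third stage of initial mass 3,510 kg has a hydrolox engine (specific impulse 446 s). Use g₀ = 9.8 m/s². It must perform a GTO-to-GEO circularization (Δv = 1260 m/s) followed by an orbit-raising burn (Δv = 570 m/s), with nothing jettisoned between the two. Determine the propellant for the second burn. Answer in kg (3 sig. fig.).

propellant for the second burn ≈ 322 kg

v_e = Isp · g₀ = 446 × 9.8 = 4370.8 m/s.
After the first burn: m = 3510 × exp(−1260/4370.8) = 3510 × 0.74955 = 2,630.92 kg.
After the second burn: m = 2,630.92 × exp(−570/4370.8) = 2,630.92 × 0.87773 = 2,309.24 kg.
Second-burn propellant = 2,630.92 − 2,309.24 = 321.68 kg.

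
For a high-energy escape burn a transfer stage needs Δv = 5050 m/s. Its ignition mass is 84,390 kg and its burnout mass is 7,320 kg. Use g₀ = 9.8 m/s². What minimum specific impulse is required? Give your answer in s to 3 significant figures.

ln(m₀/m_f) = ln(84390/7320) = ln(11.53) = 2.4448.
From the ideal rocket equation, v_e = Δv / ln(m₀/m_f) = 5050 / 2.4448 = 2065.6 m/s.
Isp = v_e / g₀ = 2065.6 / 9.8 = 210.8 s.

Isp ≈ 211 s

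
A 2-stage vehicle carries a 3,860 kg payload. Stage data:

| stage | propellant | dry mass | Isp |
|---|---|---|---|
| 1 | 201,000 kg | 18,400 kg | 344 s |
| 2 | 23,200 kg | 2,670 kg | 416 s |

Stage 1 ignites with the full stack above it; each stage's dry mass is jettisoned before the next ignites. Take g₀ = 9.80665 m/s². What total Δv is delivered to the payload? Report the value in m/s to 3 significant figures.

Ignition mass of stage 1 = 201,000+18,400 + 23,200+2,670 + 3,860 = 249,130 kg.
Stage 1: m₀ = 249,130 kg, m_f = 249,130 − 201,000 = 48,130 kg; Δv = 344×9.80665×ln(5.176) = 3373.5×1.6441 ≈ 5546 m/s.
Stage 2: m₀ = 29,730 kg, m_f = 29,730 − 23,200 = 6,530 kg; Δv = 416×9.80665×ln(4.553) = 4079.6×1.5157 ≈ 6184 m/s.
Total Δv = 5546 + 6184 = 11730 m/s.

Δv ≈ 11700 m/s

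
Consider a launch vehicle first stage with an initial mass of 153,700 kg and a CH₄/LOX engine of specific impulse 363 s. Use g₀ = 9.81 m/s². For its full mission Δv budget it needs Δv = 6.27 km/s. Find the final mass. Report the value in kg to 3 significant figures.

v_e = Isp · g₀ = 363 × 9.81 = 3561.0 m/s.
Rocket equation: m₀/m_f = exp(Δv / v_e) = exp(6270 / 3561.0) = exp(1.7607) = 5.8167.
m_f = m₀ / 5.8167 = 153,700 / 5.8167 = 26,423.9 kg.

final mass ≈ 26400 kg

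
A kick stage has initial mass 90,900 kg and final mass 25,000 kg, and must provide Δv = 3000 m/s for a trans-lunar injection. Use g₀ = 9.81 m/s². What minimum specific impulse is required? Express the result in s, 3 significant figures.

ln(m₀/m_f) = ln(90900/25000) = ln(3.636) = 1.2909.
v_e = Δv / ln(m₀/m_f) = 3000 / 1.2909 = 2324.0 m/s.
Isp = v_e / g₀ = 2324.0 / 9.81 = 236.9 s.

Isp ≈ 237 s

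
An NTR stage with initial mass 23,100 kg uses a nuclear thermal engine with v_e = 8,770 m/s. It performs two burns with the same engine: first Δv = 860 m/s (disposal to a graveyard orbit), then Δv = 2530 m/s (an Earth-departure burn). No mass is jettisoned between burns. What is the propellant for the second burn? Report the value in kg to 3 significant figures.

propellant for the second burn ≈ 5250 kg

After the first burn: m = 23100 × exp(−860/8770.0) = 23100 × 0.90659 = 20,942.2 kg.
After the second burn: m = 20,942.2 × exp(−2530/8770.0) = 20,942.2 × 0.74940 = 15,694.1 kg.
Second-burn propellant = 20,942.2 − 15,694.1 = 5,248.1 kg.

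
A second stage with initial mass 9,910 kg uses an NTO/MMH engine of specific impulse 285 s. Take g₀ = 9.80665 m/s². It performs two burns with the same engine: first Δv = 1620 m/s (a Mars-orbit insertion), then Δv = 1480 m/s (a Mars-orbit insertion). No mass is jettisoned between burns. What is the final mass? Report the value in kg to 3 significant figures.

final mass ≈ 3270 kg

v_e = Isp · g₀ = 285 × 9.80665 = 2794.9 m/s.
After the first burn: m = 9910 × exp(−1620/2794.9) = 9910 × 0.56011 = 5,550.69 kg.
After the second burn: m = 5,550.69 × exp(−1480/2794.9) = 5,550.69 × 0.58888 = 3,268.69 kg.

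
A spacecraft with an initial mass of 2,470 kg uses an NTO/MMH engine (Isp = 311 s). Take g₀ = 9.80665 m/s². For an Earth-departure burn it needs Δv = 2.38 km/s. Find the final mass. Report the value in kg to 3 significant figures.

final mass ≈ 1130 kg

v_e = Isp · g₀ = 311 × 9.80665 = 3049.9 m/s.
Rocket equation: m₀/m_f = exp(Δv / v_e) = exp(2380 / 3049.9) = exp(0.7804) = 2.1823.
m_f = m₀ / 2.1823 = 2,470 / 2.1823 = 1,131.83 kg.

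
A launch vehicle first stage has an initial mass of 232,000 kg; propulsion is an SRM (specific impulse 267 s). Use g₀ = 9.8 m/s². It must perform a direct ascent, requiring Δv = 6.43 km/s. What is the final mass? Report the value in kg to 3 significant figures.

v_e = Isp · g₀ = 267 × 9.8 = 2616.6 m/s.
m₀/m_f = exp(Δv / v_e) = exp(6430 / 2616.6) = exp(2.4574) = 11.6743.
m_f = m₀ / 11.6743 = 232,000 / 11.6743 = 19,872.7 kg.

final mass ≈ 19900 kg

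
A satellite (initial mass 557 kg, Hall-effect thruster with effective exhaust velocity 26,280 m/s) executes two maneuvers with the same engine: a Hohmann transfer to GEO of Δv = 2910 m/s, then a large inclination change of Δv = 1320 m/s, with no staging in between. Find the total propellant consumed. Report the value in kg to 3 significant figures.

After the first burn: m = 557 × exp(−2910/26280.0) = 557 × 0.89518 = 498.615 kg.
After the second burn: m = 498.615 × exp(−1320/26280.0) = 498.615 × 0.95101 = 474.188 kg.
Total propellant = m₀ − m_final = 557 − 474.188 = 82.812 kg.

total propellant consumed ≈ 82.8 kg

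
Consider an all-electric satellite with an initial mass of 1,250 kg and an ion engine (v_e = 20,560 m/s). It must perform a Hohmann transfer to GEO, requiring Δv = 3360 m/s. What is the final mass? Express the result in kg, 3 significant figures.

Rocket equation: m₀/m_f = exp(Δv / v_e) = exp(3360 / 20560.0) = exp(0.1634) = 1.1775.
m_f = m₀ / 1.1775 = 1,250 / 1.1775 = 1,061.57 kg.

final mass ≈ 1060 kg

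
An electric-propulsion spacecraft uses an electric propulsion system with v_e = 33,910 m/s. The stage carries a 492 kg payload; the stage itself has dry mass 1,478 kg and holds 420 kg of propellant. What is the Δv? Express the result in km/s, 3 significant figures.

Δv ≈ 6.55 km/s

m₀ = payload + dry + propellant = 492 + 1,478 + 420 = 2,390 kg.
m_f = payload + dry = 492 + 1,478 = 1,970 kg.
Rocket equation: Δv = v_e · ln(m₀/m_f) = 33910.0 × ln(1.213) = 33910.0 × 0.1933 ≈ 6553.4 m/s.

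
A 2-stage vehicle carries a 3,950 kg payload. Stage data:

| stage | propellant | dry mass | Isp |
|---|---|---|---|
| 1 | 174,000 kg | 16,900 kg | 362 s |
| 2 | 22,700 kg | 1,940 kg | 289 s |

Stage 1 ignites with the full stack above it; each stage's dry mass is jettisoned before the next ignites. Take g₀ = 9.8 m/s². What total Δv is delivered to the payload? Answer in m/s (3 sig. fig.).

Ignition mass of stage 1 = 174,000+16,900 + 22,700+1,940 + 3,950 = 219,490 kg.
Stage 1: m₀ = 219,490 kg, m_f = 219,490 − 174,000 = 45,490 kg; Δv = 362×9.8×ln(4.825) = 3547.6×1.5738 ≈ 5583 m/s.
Stage 2: m₀ = 28,590 kg, m_f = 28,590 − 22,700 = 5,890 kg; Δv = 289×9.8×ln(4.854) = 2832.2×1.5798 ≈ 4474 m/s.
Total Δv = 5583 + 4474 = 10057 m/s.

Δv ≈ 10100 m/s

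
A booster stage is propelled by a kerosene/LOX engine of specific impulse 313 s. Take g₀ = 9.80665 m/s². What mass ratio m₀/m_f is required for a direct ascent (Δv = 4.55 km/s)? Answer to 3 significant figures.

v_e = Isp · g₀ = 313 × 9.80665 = 3069.5 m/s.
m₀/m_f = exp(Δv / v_e) = exp(4550 / 3069.5) = exp(1.4823) = 4.4032.

mass ratio ≈ 4.40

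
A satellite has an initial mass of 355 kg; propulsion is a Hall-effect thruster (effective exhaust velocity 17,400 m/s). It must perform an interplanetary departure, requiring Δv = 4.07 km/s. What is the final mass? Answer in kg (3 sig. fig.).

final mass ≈ 281 kg

From the ideal rocket equation, m₀/m_f = exp(Δv / v_e) = exp(4070 / 17400.0) = exp(0.2339) = 1.2635.
m_f = m₀ / 1.2635 = 355 / 1.2635 = 280.966 kg.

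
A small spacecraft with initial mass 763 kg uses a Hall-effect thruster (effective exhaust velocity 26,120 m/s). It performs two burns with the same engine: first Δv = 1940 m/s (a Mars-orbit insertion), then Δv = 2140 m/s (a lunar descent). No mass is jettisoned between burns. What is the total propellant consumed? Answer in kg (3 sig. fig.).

After the first burn: m = 763 × exp(−1940/26120.0) = 763 × 0.92842 = 708.384 kg.
After the second burn: m = 708.384 × exp(−2140/26120.0) = 708.384 × 0.92134 = 652.663 kg.
Total propellant = m₀ − m_final = 763 − 652.663 = 110.337 kg.

total propellant consumed ≈ 110 kg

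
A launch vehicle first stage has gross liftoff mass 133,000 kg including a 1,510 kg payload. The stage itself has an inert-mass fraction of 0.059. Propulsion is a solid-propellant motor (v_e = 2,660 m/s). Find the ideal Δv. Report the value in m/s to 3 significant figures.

Δv ≈ 7090 m/s

Stage wet mass = m₀ − payload = 133,000 − 1,510 = 131,490 kg.
Stage dry mass = ε × stage wet mass = 0.059 × 131,490 = 7,757.91 kg.
Burnout mass m_f = stage dry + payload = 7,757.91 + 1,510 = 9,267.91 kg.
Rocket equation: Δv = v_e · ln(133,000/9,267.91) = 2660.0 × ln(14.35) = 2660.0 × 2.6638 ≈ 7086 m/s.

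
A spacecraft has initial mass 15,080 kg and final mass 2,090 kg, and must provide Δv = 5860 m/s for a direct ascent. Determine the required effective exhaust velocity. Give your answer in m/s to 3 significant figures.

v_e ≈ 2970 m/s

ln(m₀/m_f) = ln(15080/2090) = ln(7.215) = 1.9762.
Using Δv = v_e ln(m₀/m_f): v_e = Δv / ln(m₀/m_f) = 5860 / 1.9762 = 2965.3 m/s.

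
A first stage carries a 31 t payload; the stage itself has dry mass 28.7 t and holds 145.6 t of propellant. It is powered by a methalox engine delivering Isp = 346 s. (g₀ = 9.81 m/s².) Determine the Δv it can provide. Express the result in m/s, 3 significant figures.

Δv ≈ 4190 m/s

v_e = Isp · g₀ = 346 × 9.81 = 3394.3 m/s.
m₀ = payload + dry + propellant = 31 + 28.7 + 145.6 = 205.3 t.
m_f = payload + dry = 31 + 28.7 = 59.7 t.
Δv = v_e · ln(m₀/m_f) = 3394.3 × ln(3.439) = 3394.3 × 1.2351 ≈ 4192.4 m/s.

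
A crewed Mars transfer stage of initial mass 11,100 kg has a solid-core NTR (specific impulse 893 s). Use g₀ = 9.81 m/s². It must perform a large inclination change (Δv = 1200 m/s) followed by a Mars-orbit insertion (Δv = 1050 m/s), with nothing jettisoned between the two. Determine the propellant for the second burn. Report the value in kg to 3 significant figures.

v_e = Isp · g₀ = 893 × 9.81 = 8760.3 m/s.
After the first burn: m = 11100 × exp(−1200/8760.3) = 11100 × 0.87199 = 9,679.09 kg.
After the second burn: m = 9,679.09 × exp(−1050/8760.3) = 9,679.09 × 0.88705 = 8,585.84 kg.
Second-burn propellant = 9,679.09 − 8,585.84 = 1,093.25 kg.

propellant for the second burn ≈ 1090 kg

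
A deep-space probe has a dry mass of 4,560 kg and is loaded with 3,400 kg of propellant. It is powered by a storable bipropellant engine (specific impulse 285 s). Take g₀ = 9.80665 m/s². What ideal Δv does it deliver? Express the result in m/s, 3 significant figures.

v_e = Isp · g₀ = 285 × 9.80665 = 2794.9 m/s.
m₀ = m_dry + m_prop = 4,560 + 3,400 = 7,960 kg.
Rocket equation: Δv = v_e · ln(m₀/m_f) = 2794.9 × ln(1.746) = 2794.9 × 0.5571 ≈ 1557.1 m/s.

Δv ≈ 1560 m/s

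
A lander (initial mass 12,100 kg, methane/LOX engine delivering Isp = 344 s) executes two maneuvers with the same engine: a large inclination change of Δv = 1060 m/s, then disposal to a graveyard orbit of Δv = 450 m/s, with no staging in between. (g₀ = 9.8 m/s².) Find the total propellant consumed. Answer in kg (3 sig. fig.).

v_e = Isp · g₀ = 344 × 9.8 = 3371.2 m/s.
After the first burn: m = 12100 × exp(−1060/3371.2) = 12100 × 0.73021 = 8,835.54 kg.
After the second burn: m = 8,835.54 × exp(−450/3371.2) = 8,835.54 × 0.87504 = 7,731.45 kg.
Total propellant = m₀ − m_final = 12100 − 7,731.45 = 4,368.55 kg.

total propellant consumed ≈ 4370 kg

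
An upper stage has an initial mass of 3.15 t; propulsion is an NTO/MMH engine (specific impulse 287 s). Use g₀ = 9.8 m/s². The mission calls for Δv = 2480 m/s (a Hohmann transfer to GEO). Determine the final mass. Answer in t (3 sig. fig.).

v_e = Isp · g₀ = 287 × 9.8 = 2812.6 m/s.
Using Δv = v_e ln(m₀/m_f): m₀/m_f = exp(Δv / v_e) = exp(2480 / 2812.6) = exp(0.8817) = 2.4151.
m_f = m₀ / 2.4151 = 3.15 / 2.4151 = 1.30429 t.

final mass ≈ 1.30 t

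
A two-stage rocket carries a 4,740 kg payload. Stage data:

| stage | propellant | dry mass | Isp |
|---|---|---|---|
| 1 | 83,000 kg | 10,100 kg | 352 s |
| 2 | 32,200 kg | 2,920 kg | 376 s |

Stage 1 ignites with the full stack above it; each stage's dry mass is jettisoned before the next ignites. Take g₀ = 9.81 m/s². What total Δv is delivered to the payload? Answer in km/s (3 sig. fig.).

Δv ≈ 9.46 km/s

Ignition mass of stage 1 = 83,000+10,100 + 32,200+2,920 + 4,740 = 132,960 kg.
Stage 1: m₀ = 132,960 kg, m_f = 132,960 − 83,000 = 49,960 kg; Δv = 352×9.81×ln(2.661) = 3453.1×0.9788 ≈ 3380 m/s.
Stage 2: m₀ = 39,860 kg, m_f = 39,860 − 32,200 = 7,660 kg; Δv = 376×9.81×ln(5.204) = 3688.6×1.6494 ≈ 6084 m/s.
Total Δv = 3380 + 6084 = 9464 m/s.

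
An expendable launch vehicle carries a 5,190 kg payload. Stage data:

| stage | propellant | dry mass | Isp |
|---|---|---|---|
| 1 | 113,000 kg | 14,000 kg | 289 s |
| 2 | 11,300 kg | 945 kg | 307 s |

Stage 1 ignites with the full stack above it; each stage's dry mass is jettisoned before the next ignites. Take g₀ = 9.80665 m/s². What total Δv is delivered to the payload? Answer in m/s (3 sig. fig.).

Δv ≈ 7470 m/s

Ignition mass of stage 1 = 113,000+14,000 + 11,300+945 + 5,190 = 144,435 kg.
Stage 1: m₀ = 144,435 kg, m_f = 144,435 − 113,000 = 31,435 kg; Δv = 289×9.80665×ln(4.595) = 2834.1×1.5249 ≈ 4322 m/s.
Stage 2: m₀ = 17,435 kg, m_f = 17,435 − 11,300 = 6,135 kg; Δv = 307×9.80665×ln(2.842) = 3010.6×1.0445 ≈ 3145 m/s.
Total Δv = 4322 + 3145 = 7467 m/s.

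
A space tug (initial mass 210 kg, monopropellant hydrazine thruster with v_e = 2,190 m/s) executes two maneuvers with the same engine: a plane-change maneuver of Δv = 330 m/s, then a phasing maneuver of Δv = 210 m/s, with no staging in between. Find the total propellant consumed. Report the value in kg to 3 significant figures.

After the first burn: m = 210 × exp(−330/2190.0) = 210 × 0.86012 = 180.625 kg.
After the second burn: m = 180.625 × exp(−210/2190.0) = 180.625 × 0.90856 = 164.109 kg.
Total propellant = m₀ − m_final = 210 − 164.109 = 45.891 kg.

total propellant consumed ≈ 45.9 kg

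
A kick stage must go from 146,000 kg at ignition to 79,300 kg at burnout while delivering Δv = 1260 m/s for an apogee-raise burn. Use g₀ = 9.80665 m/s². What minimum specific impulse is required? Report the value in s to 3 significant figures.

Isp ≈ 211 s

ln(m₀/m_f) = ln(146000/79300) = ln(1.841) = 0.6104.
Rocket equation: v_e = Δv / ln(m₀/m_f) = 1260 / 0.6104 = 2064.3 m/s.
Isp = v_e / g₀ = 2064.3 / 9.80665 = 210.5 s.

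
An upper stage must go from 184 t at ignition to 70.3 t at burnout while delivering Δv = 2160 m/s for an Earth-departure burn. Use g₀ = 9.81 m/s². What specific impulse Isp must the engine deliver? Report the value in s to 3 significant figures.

Isp ≈ 229 s

ln(m₀/m_f) = ln(184000/70300) = ln(2.617) = 0.9622.
Using Δv = v_e ln(m₀/m_f): v_e = Δv / ln(m₀/m_f) = 2160 / 0.9622 = 2244.9 m/s.
Isp = v_e / g₀ = 2244.9 / 9.81 = 228.8 s.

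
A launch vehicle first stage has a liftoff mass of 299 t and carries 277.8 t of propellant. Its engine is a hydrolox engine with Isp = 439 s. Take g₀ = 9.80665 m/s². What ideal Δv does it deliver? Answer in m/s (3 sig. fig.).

Δv ≈ 11400 m/s

v_e = Isp · g₀ = 439 × 9.80665 = 4305.1 m/s.
m_f = m₀ − m_prop = 299 − 277.8 = 21.2 t.
Rocket equation: Δv = v_e · ln(m₀/m_f) = 4305.1 × ln(14.1) = 4305.1 × 2.6464 ≈ 11393.3 m/s.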